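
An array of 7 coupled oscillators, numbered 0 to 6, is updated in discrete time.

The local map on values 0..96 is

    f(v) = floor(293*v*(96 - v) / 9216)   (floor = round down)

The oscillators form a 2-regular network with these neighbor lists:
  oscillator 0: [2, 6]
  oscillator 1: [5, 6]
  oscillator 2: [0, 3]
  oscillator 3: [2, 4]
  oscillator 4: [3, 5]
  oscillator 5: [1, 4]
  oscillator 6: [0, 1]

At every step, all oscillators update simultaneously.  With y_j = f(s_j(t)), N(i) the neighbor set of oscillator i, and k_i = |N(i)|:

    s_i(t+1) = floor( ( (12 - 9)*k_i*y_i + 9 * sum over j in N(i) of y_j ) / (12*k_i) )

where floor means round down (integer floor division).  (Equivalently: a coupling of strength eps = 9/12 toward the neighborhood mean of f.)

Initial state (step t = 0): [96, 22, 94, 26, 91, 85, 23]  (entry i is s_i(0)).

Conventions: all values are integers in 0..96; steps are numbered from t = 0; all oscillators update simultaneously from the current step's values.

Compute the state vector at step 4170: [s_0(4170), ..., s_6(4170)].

Simulating step by step:
t=0: [96, 22, 94, 26, 91, 85, 23]
t=1: [21, 43, 22, 21, 35, 31, 32]
t=2: [56, 66, 50, 56, 59, 68, 62]
t=3: [70, 63, 71, 71, 66, 64, 66]
t=4: [58, 64, 56, 58, 60, 64, 61]
t=5: [69, 65, 70, 69, 67, 66, 67]
t=6: [59, 62, 58, 59, 60, 62, 61]
t=7: [68, 67, 69, 69, 68, 67, 67]
t=8: [60, 61, 59, 59, 60, 60, 60]
t=9: [68, 67, 68, 68, 68, 67, 67]
t=10: [60, 61, 60, 60, 60, 60, 60]
t=11: [68, 67, 68, 68, 68, 67, 67]

Answer: [60, 61, 60, 60, 60, 60, 60]
Key observation: The state at step 9, [68, 67, 68, 68, 68, 67, 67], reappears at step 11: the system is in a cycle of period 2 from step 9 on.  Therefore the state at step 4170 equals the state at step 9 + ((4170 - 9) mod 2) = 10, which is [60, 61, 60, 60, 60, 60, 60].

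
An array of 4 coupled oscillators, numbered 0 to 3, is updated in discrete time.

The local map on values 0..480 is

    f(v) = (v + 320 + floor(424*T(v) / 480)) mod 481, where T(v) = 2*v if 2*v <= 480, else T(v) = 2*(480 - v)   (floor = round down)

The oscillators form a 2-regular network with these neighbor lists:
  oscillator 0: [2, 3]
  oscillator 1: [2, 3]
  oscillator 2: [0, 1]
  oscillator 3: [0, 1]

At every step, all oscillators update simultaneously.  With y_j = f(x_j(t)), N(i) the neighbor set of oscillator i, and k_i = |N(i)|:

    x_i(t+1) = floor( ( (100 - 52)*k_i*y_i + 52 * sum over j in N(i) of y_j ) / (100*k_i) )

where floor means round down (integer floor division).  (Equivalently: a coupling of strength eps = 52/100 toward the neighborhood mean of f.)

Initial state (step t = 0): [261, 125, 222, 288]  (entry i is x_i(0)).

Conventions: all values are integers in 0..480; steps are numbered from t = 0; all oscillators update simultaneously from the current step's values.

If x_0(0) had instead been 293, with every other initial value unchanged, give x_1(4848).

Simulating step by step:
t=0: [293, 125, 222, 288]
t=1: [460, 327, 385, 391]
t=2: [362, 411, 387, 385]
t=3: [399, 381, 390, 390]
t=4: [384, 390, 387, 387]
t=5: [390, 389, 390, 390]
t=6: [388, 388, 388, 388]
t=7: [389, 389, 389, 389]
t=8: [388, 388, 388, 388]

Answer: x_1(4848) = 388
Key observation: The state at step 6, [388, 388, 388, 388], reappears at step 8: the system is in a cycle of period 2 from step 6 on.  Therefore the state at step 4848 equals the state at step 6 + ((4848 - 6) mod 2) = 6, which is [388, 388, 388, 388].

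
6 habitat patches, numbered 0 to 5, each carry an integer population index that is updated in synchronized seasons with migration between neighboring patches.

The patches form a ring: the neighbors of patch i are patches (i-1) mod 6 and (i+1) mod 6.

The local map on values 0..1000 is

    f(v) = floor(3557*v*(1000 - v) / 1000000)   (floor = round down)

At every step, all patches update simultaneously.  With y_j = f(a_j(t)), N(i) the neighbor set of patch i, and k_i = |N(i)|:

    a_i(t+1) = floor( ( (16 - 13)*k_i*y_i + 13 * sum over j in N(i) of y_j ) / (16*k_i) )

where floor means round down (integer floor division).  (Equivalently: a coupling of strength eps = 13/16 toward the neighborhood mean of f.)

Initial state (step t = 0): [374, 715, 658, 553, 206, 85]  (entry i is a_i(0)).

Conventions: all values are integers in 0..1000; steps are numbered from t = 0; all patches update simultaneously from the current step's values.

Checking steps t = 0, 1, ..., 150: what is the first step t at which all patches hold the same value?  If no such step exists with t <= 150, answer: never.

Simulating step by step:
t=0: [374, 715, 658, 553, 206, 85]  (not all equal)
t=1: [562, 798, 801, 725, 578, 625]  (not all equal)
t=2: [735, 692, 626, 715, 789, 863]  (not all equal)
t=3: [608, 761, 758, 714, 575, 600]  (not all equal)
t=4: [767, 730, 679, 754, 804, 857]  (not all equal)
t=5: [580, 704, 697, 665, 549, 567]  (not all equal)
t=6: [818, 795, 763, 811, 841, 873]  (not all equal)
t=7: [494, 584, 577, 556, 470, 481]  (not all equal)
t=8: [878, 875, 870, 877, 883, 887]  (not all equal)
t=9: [374, 391, 389, 384, 369, 370]  (not all equal)
t=10: [836, 839, 843, 837, 833, 829]  (not all equal)
t=11: [491, 478, 480, 482, 494, 493]  (not all equal)
t=12: [888, 887, 887, 888, 888, 888]  (not all equal)
t=13: [354, 354, 354, 354, 353, 353]  (not all equal)
t=14: [812, 813, 813, 812, 812, 812]  (not all equal)
t=15: [541, 540, 540, 541, 542, 542]  (not all equal)
t=16: [882, 883, 883, 882, 882, 882]  (not all equal)
t=17: [368, 368, 368, 368, 370, 370]  (not all equal)
t=18: [827, 827, 827, 827, 828, 828]  (not all equal)
t=19: [507, 508, 508, 507, 506, 506]  (not all equal)
t=20: [889, 889, 889, 889, 889, 889]  (all equal)

Answer: 20
Key observation: Synchronization is absorbing here: once all patches are equal they stay equal, and step 20 is the first all-equal step.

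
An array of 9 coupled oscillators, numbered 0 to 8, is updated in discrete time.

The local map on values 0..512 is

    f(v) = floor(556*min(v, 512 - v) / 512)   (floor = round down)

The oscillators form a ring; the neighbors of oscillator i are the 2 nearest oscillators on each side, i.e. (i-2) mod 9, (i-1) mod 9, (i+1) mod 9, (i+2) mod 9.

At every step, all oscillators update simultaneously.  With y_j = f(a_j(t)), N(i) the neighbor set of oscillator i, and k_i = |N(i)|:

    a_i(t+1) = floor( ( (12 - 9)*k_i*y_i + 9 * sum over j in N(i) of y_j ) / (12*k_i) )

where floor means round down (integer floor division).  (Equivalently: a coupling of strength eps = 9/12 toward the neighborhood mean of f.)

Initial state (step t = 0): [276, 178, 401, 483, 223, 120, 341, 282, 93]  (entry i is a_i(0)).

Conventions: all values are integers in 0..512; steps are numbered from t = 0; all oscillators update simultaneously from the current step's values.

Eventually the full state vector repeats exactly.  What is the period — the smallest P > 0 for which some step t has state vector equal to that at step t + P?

Simulating step by step:
t=0: [276, 178, 401, 483, 223, 120, 341, 282, 93]
t=1: [188, 143, 165, 136, 147, 165, 181, 188, 190]
t=2: [190, 176, 169, 162, 171, 177, 189, 198, 193]
t=3: [201, 192, 187, 184, 187, 194, 201, 206, 205]
t=4: [215, 209, 206, 204, 206, 210, 215, 218, 218]
t=5: [230, 227, 225, 224, 225, 228, 231, 233, 233]
t=6: [249, 246, 245, 244, 245, 247, 249, 250, 250]
t=7: [269, 267, 266, 266, 266, 267, 269, 270, 269]
t=8: [264, 265, 266, 266, 266, 265, 264, 263, 263]
t=9: [268, 268, 267, 267, 267, 268, 268, 269, 269]
t=10: [264, 264, 265, 265, 265, 264, 264, 263, 263]
t=11: [269, 268, 268, 268, 268, 268, 269, 269, 269]
t=12: [263, 263, 263, 264, 263, 263, 263, 263, 263]
t=13: [270, 269, 269, 269, 269, 269, 270, 270, 270]
t=14: [262, 262, 262, 263, 262, 262, 262, 262, 262]
t=15: [271, 270, 270, 270, 270, 270, 271, 271, 271]
t=16: [261, 261, 261, 262, 261, 261, 261, 261, 261]
t=17: [272, 271, 271, 271, 271, 271, 272, 272, 272]
t=18: [260, 260, 260, 261, 260, 260, 260, 260, 260]
t=19: [273, 272, 272, 272, 272, 272, 273, 273, 273]
t=20: [259, 259, 259, 260, 259, 259, 259, 259, 259]
t=21: [274, 273, 273, 273, 273, 273, 274, 274, 274]
t=22: [258, 258, 258, 259, 258, 258, 258, 258, 258]
t=23: [275, 274, 274, 274, 274, 274, 275, 275, 275]
t=24: [257, 257, 257, 258, 257, 257, 257, 257, 257]
t=25: [276, 275, 275, 275, 275, 275, 276, 276, 276]
t=26: [256, 256, 256, 257, 256, 256, 256, 256, 256]
t=27: [278, 277, 277, 277, 277, 277, 278, 278, 278]
t=28: [254, 254, 254, 255, 254, 254, 254, 254, 254]
t=29: [275, 275, 275, 275, 275, 275, 275, 275, 275]
t=30: [257, 257, 257, 257, 257, 257, 257, 257, 257]
t=31: [276, 276, 276, 276, 276, 276, 276, 276, 276]
t=32: [256, 256, 256, 256, 256, 256, 256, 256, 256]
t=33: [278, 278, 278, 278, 278, 278, 278, 278, 278]
t=34: [254, 254, 254, 254, 254, 254, 254, 254, 254]
t=35: [275, 275, 275, 275, 275, 275, 275, 275, 275]

Answer: 6
Key observation: The state at step 29, [275, 275, 275, 275, 275, 275, 275, 275, 275], reappears at step 35 — and no state repeats earlier — so the cycle the system enters has period 6.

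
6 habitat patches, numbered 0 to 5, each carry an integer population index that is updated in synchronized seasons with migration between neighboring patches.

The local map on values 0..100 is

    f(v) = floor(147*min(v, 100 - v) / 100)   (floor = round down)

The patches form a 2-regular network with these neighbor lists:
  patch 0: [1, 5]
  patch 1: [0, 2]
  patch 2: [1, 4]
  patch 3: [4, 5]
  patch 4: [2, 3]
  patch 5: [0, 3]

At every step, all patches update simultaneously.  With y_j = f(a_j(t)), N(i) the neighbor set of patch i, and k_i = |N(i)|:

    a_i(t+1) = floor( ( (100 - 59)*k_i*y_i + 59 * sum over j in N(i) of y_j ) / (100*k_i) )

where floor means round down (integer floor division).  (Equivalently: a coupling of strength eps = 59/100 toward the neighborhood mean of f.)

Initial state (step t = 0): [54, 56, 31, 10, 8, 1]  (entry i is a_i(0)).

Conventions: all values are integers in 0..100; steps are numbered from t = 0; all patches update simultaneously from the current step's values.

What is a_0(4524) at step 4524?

Simulating step by step:
t=0: [54, 56, 31, 10, 8, 1]
t=1: [46, 59, 40, 9, 21, 24]
t=2: [55, 61, 50, 24, 33, 37]
t=3: [59, 64, 60, 44, 51, 51]
t=4: [61, 56, 60, 68, 65, 66]
t=5: [56, 60, 57, 48, 51, 50]
t=6: [64, 61, 64, 71, 68, 69]
t=7: [51, 54, 52, 44, 47, 46]
t=8: [69, 69, 68, 66, 67, 67]
t=9: [45, 45, 46, 48, 48, 47]
t=10: [66, 66, 67, 69, 69, 68]
t=11: [48, 48, 47, 45, 45, 47]
t=12: [69, 69, 68, 66, 66, 68]
t=13: [45, 45, 47, 48, 48, 47]
t=14: [66, 66, 68, 69, 69, 68]
t=15: [48, 48, 47, 45, 45, 47]

Answer: a_0(4524) = 69
Key observation: The state at step 11, [48, 48, 47, 45, 45, 47], reappears at step 15: the system is in a cycle of period 4 from step 11 on.  Therefore the state at step 4524 equals the state at step 11 + ((4524 - 11) mod 4) = 12, which is [69, 69, 68, 66, 66, 68].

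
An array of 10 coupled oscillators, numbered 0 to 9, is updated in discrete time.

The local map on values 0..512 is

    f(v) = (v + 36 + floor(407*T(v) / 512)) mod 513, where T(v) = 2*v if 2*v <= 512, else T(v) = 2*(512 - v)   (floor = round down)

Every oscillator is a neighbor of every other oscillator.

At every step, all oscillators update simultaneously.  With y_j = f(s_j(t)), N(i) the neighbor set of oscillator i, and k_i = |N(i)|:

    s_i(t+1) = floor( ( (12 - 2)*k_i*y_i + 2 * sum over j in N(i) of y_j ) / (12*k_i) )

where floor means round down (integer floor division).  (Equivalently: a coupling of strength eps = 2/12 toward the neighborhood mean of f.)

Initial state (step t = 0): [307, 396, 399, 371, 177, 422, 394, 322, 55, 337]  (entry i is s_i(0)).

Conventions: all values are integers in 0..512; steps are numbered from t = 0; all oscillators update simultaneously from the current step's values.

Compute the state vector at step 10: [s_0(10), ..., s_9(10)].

Simulating step by step:
t=0: [307, 396, 399, 371, 177, 422, 394, 322, 55, 337]
t=1: [156, 114, 112, 126, 432, 101, 114, 149, 175, 142]
t=2: [423, 334, 330, 359, 131, 306, 334, 407, 462, 392]
t=3: [97, 139, 142, 128, 332, 153, 139, 104, 78, 112]
t=4: [294, 382, 389, 359, 175, 412, 382, 309, 254, 326]
t=5: [163, 121, 118, 132, 429, 106, 121, 156, 177, 148]
t=6: [440, 351, 344, 374, 134, 319, 351, 425, 469, 408]
t=7: [87, 130, 134, 119, 337, 145, 130, 95, 74, 103]
t=8: [269, 360, 369, 337, 169, 392, 360, 287, 242, 303]
t=9: [177, 133, 129, 144, 417, 117, 133, 168, 153, 160]
t=10: [473, 380, 372, 403, 144, 346, 380, 454, 422, 437]

Answer: [473, 380, 372, 403, 144, 346, 380, 454, 422, 437]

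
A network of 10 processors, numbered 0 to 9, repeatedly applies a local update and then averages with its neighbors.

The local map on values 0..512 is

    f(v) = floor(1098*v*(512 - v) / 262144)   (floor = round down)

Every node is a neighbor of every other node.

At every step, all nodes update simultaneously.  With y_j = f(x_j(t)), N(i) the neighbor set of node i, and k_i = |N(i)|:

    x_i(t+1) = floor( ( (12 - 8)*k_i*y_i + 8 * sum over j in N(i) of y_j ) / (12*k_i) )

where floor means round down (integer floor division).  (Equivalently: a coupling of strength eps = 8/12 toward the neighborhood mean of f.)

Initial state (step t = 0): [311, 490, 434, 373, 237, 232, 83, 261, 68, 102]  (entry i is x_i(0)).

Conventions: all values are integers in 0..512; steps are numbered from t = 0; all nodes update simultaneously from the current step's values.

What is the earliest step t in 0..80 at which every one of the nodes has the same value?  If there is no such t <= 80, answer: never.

Simulating step by step:
t=0: [311, 490, 434, 373, 237, 232, 83, 261, 68, 102]  (not all equal)
t=1: [210, 154, 179, 199, 213, 213, 181, 214, 175, 188]  (not all equal)
t=2: [257, 248, 253, 256, 258, 258, 254, 258, 253, 255]  (not all equal)
t=3: [274, 274, 274, 274, 274, 274, 274, 274, 274, 274]  (all equal)

Answer: 3
Key observation: Synchronization is absorbing here: once all nodes are equal they stay equal, and step 3 is the first all-equal step.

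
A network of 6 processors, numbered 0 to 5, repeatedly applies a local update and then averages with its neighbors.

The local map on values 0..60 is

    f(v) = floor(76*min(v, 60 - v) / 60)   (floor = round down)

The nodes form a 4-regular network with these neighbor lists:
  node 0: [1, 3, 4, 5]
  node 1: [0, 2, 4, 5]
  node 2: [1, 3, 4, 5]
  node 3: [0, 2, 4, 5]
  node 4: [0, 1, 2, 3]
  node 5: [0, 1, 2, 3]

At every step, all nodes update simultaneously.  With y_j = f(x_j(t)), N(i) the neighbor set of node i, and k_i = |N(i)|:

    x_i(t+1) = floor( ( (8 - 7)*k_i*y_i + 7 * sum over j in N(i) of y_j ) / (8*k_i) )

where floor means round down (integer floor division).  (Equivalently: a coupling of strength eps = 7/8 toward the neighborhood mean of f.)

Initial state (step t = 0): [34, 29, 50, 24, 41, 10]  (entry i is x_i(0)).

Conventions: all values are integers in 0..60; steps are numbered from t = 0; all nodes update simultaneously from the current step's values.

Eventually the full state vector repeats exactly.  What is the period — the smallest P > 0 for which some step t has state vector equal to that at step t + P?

Answer: 8
Key observation: The state at step 3, [36, 36, 36, 36, 36, 36], reappears at step 11 — and no state repeats earlier — so the cycle the system enters has period 8.

Derivation:
t=0: [34, 29, 50, 24, 41, 10]
t=1: [26, 22, 23, 21, 27, 25]
t=2: [29, 30, 29, 30, 29, 28]
t=3: [36, 36, 36, 36, 36, 36]
t=4: [30, 30, 30, 30, 30, 30]
t=5: [38, 38, 38, 38, 38, 38]
t=6: [27, 27, 27, 27, 27, 27]
t=7: [34, 34, 34, 34, 34, 34]
t=8: [32, 32, 32, 32, 32, 32]
t=9: [35, 35, 35, 35, 35, 35]
t=10: [31, 31, 31, 31, 31, 31]
t=11: [36, 36, 36, 36, 36, 36]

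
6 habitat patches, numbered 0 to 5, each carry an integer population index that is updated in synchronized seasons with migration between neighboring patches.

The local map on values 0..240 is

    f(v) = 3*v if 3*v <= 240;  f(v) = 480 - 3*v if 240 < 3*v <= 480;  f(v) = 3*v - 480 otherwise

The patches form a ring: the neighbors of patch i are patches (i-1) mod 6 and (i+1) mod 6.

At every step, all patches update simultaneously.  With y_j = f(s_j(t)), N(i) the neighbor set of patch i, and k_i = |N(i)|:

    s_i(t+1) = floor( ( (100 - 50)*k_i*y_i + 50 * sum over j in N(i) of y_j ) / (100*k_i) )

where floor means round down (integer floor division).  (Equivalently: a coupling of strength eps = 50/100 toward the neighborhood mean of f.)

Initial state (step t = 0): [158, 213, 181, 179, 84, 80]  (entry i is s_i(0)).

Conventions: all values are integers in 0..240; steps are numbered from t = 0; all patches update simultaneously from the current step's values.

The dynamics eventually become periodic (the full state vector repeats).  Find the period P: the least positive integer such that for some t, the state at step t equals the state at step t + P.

Simulating step by step:
t=0: [158, 213, 181, 179, 84, 80]
t=1: [102, 96, 85, 101, 188, 178]
t=2: [148, 195, 204, 165, 99, 91]
t=3: [96, 94, 96, 86, 147, 158]
t=4: [147, 195, 201, 168, 76, 60]
t=5: [90, 93, 93, 99, 165, 156]
t=6: [158, 203, 196, 145, 56, 62]
t=7: [81, 93, 97, 91, 141, 136]
t=8: [186, 207, 196, 165, 98, 109]
t=9: [112, 117, 93, 81, 135, 142]
t=10: [117, 150, 192, 187, 110, 81]
t=11: [131, 71, 75, 102, 154, 188]
t=12: [117, 184, 209, 147, 73, 68]
t=13: [133, 105, 101, 111, 170, 189]
t=14: [103, 147, 166, 125, 73, 71]
t=15: [148, 66, 45, 111, 189, 204]
t=16: [100, 141, 153, 129, 113, 96]
t=17: [152, 78, 48, 87, 141, 176]
t=18: [82, 159, 185, 159, 95, 44]
t=19: [150, 78, 39, 69, 131, 173]
t=20: [83, 153, 168, 154, 105, 48]
t=21: [156, 74, 21, 56, 123, 171]
t=22: [69, 129, 129, 127, 105, 47]
t=23: [162, 121, 94, 114, 142, 163]
t=24: [34, 109, 162, 132, 63, 19]
t=25: [103, 103, 62, 90, 129, 101]
t=26: [172, 174, 188, 174, 143, 154]
t=27: [33, 51, 63, 54, 40, 30]
t=28: [110, 148, 173, 158, 123, 99]
t=29: [129, 65, 30, 40, 102, 156]
t=30: [98, 143, 123, 126, 120, 72]
t=31: [159, 99, 93, 108, 139, 184]
t=32: [65, 142, 185, 144, 88, 52]
t=33: [150, 94, 63, 96, 159, 180]
t=34: [79, 153, 192, 144, 64, 38]
t=35: [152, 93, 65, 96, 136, 164]
t=36: [65, 155, 195, 162, 87, 30]
t=37: [123, 82, 57, 84, 133, 148]
t=38: [123, 187, 201, 177, 106, 66]
t=39: [125, 99, 94, 96, 143, 167]
t=40: [103, 167, 192, 158, 78, 49]
t=41: [127, 77, 54, 85, 155, 174]
t=42: [117, 180, 195, 156, 74, 49]
t=43: [116, 88, 70, 87, 150, 161]
t=44: [120, 193, 213, 169, 70, 42]
t=45: [116, 119, 111, 105, 143, 145]
t=46: [108, 131, 145, 132, 78, 68]
t=47: [150, 93, 65, 111, 189, 199]
t=48: [94, 156, 184, 144, 109, 87]
t=49: [156, 73, 51, 80, 143, 197]
t=50: [88, 150, 191, 171, 113, 71]
t=51: [168, 92, 62, 75, 132, 195]
t=52: [89, 154, 200, 180, 124, 79]
t=53: [170, 92, 79, 87, 128, 198]
t=54: [94, 168, 224, 192, 131, 88]
t=55: [159, 109, 126, 117, 121, 179]
t=56: [54, 102, 121, 119, 105, 58]
t=57: [168, 156, 132, 132, 156, 168]
t=58: [21, 33, 66, 66, 33, 21]
t=59: [72, 114, 173, 173, 114, 72]
t=60: [196, 132, 63, 63, 132, 196]
t=61: [102, 116, 162, 162, 116, 102]
t=62: [163, 111, 37, 37, 111, 163]
t=63: [43, 103, 120, 120, 103, 43]
t=64: [139, 147, 132, 132, 147, 139]
t=65: [57, 56, 72, 72, 56, 57]
t=66: [170, 180, 204, 204, 180, 170]
t=67: [37, 70, 114, 114, 70, 37]
t=68: [135, 167, 156, 156, 167, 135]
t=69: [61, 32, 14, 14, 32, 61]
t=70: [161, 104, 55, 55, 104, 161]
t=71: [44, 126, 165, 165, 126, 44]
t=72: [124, 87, 36, 36, 87, 124]
t=73: [135, 163, 135, 135, 163, 135]
t=74: [58, 42, 58, 58, 42, 58]
t=75: [162, 150, 162, 162, 150, 162]
t=76: [12, 18, 12, 12, 18, 12]
t=77: [40, 45, 40, 40, 45, 40]
t=78: [123, 127, 123, 123, 127, 123]
t=79: [108, 105, 108, 108, 105, 108]
t=80: [158, 160, 158, 158, 160, 158]
t=81: [4, 3, 4, 4, 3, 4]
t=82: [11, 10, 11, 11, 10, 11]
t=83: [32, 31, 32, 32, 31, 32]
t=84: [95, 94, 95, 95, 94, 95]
t=85: [195, 196, 195, 195, 196, 195]
t=86: [105, 106, 105, 105, 106, 105]
t=87: [164, 163, 164, 164, 163, 164]
t=88: [11, 10, 11, 11, 10, 11]

Answer: 6
Key observation: The state at step 82, [11, 10, 11, 11, 10, 11], reappears at step 88 — and no state repeats earlier — so the cycle the system enters has period 6.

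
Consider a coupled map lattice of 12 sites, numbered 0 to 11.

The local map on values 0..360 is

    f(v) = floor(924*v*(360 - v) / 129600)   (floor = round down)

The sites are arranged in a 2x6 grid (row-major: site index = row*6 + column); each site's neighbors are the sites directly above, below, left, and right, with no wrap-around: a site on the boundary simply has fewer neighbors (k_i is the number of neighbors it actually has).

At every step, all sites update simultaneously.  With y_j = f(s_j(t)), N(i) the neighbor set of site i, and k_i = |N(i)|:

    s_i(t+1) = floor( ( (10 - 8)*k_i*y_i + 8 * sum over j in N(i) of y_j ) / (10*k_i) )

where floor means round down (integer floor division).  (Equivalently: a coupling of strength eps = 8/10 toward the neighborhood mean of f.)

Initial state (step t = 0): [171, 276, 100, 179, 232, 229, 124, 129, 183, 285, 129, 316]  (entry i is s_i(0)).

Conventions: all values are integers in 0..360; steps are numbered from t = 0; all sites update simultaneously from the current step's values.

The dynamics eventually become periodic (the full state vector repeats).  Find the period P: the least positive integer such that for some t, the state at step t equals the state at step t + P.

Answer: 2
Key observation: The state at step 6, [220, 220, 220, 220, 220, 220, 220, 220, 220, 220, 220, 220], reappears at step 8 — and no state repeats earlier — so the cycle the system enters has period 2.

Derivation:
t=0: [171, 276, 100, 179, 232, 229, 124, 129, 183, 285, 129, 316]
t=1: [195, 200, 203, 192, 216, 166, 218, 203, 192, 209, 165, 189]
t=2: [225, 227, 228, 225, 227, 226, 226, 225, 226, 228, 226, 229]
t=3: [215, 215, 215, 214, 215, 214, 215, 215, 214, 215, 214, 214]
t=4: [222, 222, 222, 222, 222, 222, 222, 222, 222, 222, 222, 222]
t=5: [218, 218, 218, 218, 218, 218, 218, 218, 218, 218, 218, 218]
t=6: [220, 220, 220, 220, 220, 220, 220, 220, 220, 220, 220, 220]
t=7: [219, 219, 219, 219, 219, 219, 219, 219, 219, 219, 219, 219]
t=8: [220, 220, 220, 220, 220, 220, 220, 220, 220, 220, 220, 220]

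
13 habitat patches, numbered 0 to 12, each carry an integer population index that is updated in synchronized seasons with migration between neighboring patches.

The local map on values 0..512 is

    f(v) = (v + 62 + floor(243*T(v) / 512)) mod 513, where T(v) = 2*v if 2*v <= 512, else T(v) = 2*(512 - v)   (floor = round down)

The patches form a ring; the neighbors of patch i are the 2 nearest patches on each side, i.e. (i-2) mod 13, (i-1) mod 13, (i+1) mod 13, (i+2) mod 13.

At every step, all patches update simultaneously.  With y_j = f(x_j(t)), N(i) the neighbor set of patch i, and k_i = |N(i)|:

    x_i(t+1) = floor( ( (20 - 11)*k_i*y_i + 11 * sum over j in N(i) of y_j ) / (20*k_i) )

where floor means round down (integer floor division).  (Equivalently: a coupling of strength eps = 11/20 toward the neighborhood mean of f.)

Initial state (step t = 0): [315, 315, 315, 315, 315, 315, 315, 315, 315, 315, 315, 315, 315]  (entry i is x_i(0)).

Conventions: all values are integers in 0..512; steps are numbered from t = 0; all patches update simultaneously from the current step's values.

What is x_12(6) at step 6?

Answer: x_12(6) = 383

Derivation:
t=0: [315, 315, 315, 315, 315, 315, 315, 315, 315, 315, 315, 315, 315]
t=1: [50, 50, 50, 50, 50, 50, 50, 50, 50, 50, 50, 50, 50]
t=2: [159, 159, 159, 159, 159, 159, 159, 159, 159, 159, 159, 159, 159]
t=3: [371, 371, 371, 371, 371, 371, 371, 371, 371, 371, 371, 371, 371]
t=4: [53, 53, 53, 53, 53, 53, 53, 53, 53, 53, 53, 53, 53]
t=5: [165, 165, 165, 165, 165, 165, 165, 165, 165, 165, 165, 165, 165]
t=6: [383, 383, 383, 383, 383, 383, 383, 383, 383, 383, 383, 383, 383]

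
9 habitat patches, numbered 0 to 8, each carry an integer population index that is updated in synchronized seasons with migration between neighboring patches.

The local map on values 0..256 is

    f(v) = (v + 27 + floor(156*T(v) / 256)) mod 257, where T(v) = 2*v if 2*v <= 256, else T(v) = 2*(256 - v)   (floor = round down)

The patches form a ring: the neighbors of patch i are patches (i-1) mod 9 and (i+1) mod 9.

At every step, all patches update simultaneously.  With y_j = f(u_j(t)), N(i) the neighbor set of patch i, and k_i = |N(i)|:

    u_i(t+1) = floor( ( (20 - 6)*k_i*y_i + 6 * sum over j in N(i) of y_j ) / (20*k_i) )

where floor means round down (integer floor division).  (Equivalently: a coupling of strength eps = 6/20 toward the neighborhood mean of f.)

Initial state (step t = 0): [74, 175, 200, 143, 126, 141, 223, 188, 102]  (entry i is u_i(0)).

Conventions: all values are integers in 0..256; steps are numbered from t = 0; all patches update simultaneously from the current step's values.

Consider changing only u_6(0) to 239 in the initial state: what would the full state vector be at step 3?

Simulating step by step:
t=0: [74, 175, 200, 143, 126, 141, 239, 188, 102]
t=1: [178, 64, 40, 48, 49, 47, 33, 70, 211]
t=2: [60, 142, 125, 130, 134, 126, 116, 147, 58]
t=3: [142, 66, 48, 51, 51, 46, 33, 61, 139]

Answer: [142, 66, 48, 51, 51, 46, 33, 61, 139]
Key observation: This trace re-runs the system from the modified initial state.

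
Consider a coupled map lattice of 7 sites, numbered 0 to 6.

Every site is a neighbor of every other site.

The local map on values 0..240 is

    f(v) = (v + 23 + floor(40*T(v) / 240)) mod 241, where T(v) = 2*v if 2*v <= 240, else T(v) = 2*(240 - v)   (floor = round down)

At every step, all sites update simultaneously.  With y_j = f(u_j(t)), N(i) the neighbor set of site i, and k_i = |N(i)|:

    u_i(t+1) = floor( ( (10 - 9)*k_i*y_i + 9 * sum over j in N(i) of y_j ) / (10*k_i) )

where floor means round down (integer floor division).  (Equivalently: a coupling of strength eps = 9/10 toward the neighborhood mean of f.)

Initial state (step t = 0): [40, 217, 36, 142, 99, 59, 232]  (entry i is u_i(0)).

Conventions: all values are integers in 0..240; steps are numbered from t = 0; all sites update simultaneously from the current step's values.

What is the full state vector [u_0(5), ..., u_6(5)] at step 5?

Answer: [17, 17, 17, 17, 17, 17, 17]

Derivation:
t=0: [40, 217, 36, 142, 99, 59, 232]
t=1: [89, 93, 89, 83, 85, 88, 92]
t=2: [140, 140, 140, 140, 140, 140, 140]
t=3: [196, 196, 196, 196, 196, 196, 196]
t=4: [233, 233, 233, 233, 233, 233, 233]
t=5: [17, 17, 17, 17, 17, 17, 17]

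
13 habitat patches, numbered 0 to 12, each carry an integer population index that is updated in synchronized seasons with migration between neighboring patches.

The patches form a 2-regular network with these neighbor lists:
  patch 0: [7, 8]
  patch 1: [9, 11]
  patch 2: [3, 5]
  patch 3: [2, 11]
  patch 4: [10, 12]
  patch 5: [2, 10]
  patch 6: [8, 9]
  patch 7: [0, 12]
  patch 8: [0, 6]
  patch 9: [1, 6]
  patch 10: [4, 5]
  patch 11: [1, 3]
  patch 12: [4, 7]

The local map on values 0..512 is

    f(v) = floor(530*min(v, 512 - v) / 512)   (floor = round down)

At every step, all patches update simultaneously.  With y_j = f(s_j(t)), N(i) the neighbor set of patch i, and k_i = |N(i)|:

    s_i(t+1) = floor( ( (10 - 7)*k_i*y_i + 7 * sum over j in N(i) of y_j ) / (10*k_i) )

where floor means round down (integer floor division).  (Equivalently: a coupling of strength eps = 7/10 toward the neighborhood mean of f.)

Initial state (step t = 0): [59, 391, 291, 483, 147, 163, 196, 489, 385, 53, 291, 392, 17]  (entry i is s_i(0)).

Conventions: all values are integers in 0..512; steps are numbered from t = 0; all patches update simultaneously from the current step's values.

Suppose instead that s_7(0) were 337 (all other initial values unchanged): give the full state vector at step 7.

Answer: [142, 141, 171, 159, 168, 178, 139, 147, 140, 139, 177, 148, 156]
Key observation: This trace re-runs the system from the modified initial state.

Derivation:
t=0: [59, 391, 291, 483, 147, 163, 196, 337, 385, 53, 291, 392, 17]
t=1: [127, 99, 137, 132, 131, 210, 125, 81, 131, 130, 180, 91, 121]
t=2: [115, 110, 165, 123, 149, 179, 132, 114, 131, 121, 179, 111, 113]
t=3: [124, 117, 160, 137, 151, 179, 131, 117, 129, 124, 174, 118, 130]
t=4: [127, 123, 163, 142, 156, 176, 131, 128, 131, 128, 173, 128, 137]
t=5: [132, 130, 165, 148, 160, 176, 133, 134, 133, 131, 173, 135, 144]
t=6: [137, 136, 168, 154, 164, 176, 136, 141, 136, 135, 175, 142, 150]
t=7: [142, 141, 171, 159, 168, 178, 139, 147, 140, 139, 177, 148, 156]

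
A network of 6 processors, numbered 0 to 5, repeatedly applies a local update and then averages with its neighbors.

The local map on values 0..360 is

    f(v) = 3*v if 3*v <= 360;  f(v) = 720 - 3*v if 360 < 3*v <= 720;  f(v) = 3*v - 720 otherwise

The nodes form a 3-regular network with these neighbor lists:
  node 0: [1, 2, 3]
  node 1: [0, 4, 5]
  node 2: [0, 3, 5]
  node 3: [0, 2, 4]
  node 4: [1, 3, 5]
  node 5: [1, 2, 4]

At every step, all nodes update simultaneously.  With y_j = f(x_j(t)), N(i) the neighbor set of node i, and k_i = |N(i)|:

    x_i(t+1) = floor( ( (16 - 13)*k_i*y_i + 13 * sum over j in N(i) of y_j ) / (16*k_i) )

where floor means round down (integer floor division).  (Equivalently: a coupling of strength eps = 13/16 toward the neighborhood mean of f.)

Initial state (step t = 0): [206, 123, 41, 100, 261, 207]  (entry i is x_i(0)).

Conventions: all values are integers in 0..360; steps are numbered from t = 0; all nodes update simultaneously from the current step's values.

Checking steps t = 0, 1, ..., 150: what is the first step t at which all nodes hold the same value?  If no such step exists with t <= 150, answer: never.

Answer: never
Key observation: The state at step 38 reappears at step 42 — the system is in a cycle of period 4 from step 38 on.  No step 0..42 is synchronized, and the cycle repeats forever, so no step up to 150 (or ever) has all nodes equal.

Derivation:
t=0: [206, 123, 41, 100, 261, 207]  (not all equal)
t=1: [228, 137, 158, 134, 214, 164]  (not all equal)
t=2: [243, 150, 203, 157, 246, 214]  (not all equal)
t=3: [172, 79, 111, 84, 165, 122]  (not all equal)
t=4: [260, 256, 281, 253, 270, 281]  (not all equal)
t=5: [68, 82, 83, 81, 73, 93]  (not all equal)
t=6: [238, 236, 243, 227, 249, 245]  (not all equal)
t=7: [17, 15, 17, 18, 22, 15]  (not all equal)
t=8: [50, 52, 50, 55, 51, 52]  (not all equal)
t=9: [155, 153, 155, 153, 157, 153]  (not all equal)
t=10: [258, 256, 258, 254, 258, 256]  (not all equal)
t=11: [49, 51, 49, 51, 47, 51]  (not all equal)
t=12: [150, 148, 150, 146, 150, 148]  (not all equal)
t=13: [274, 272, 274, 272, 276, 272]  (not all equal)
t=14: [98, 100, 98, 102, 98, 100]  (not all equal)
t=15: [298, 296, 298, 296, 300, 296]  (not all equal)
t=16: [170, 172, 170, 174, 170, 172]  (not all equal)
t=17: [205, 207, 205, 207, 203, 207]  (not all equal)
t=18: [101, 103, 101, 105, 101, 103]  (not all equal)
t=19: [307, 305, 307, 305, 309, 305]  (not all equal)
t=20: [197, 199, 197, 201, 197, 199]  (not all equal)
t=21: [124, 126, 124, 126, 122, 126]  (not all equal)
t=22: [344, 346, 344, 348, 344, 346]  (not all equal)
t=23: [316, 314, 316, 314, 318, 314]  (not all equal)
t=24: [224, 226, 224, 228, 224, 226]  (not all equal)
t=25: [43, 45, 43, 45, 41, 45]  (not all equal)
t=26: [132, 130, 132, 128, 132, 130]  (not all equal)
t=27: [328, 326, 328, 326, 330, 326]  (not all equal)
t=28: [260, 262, 260, 264, 260, 262]  (not all equal)
t=29: [64, 62, 64, 62, 66, 62]  (not all equal)
t=30: [188, 190, 188, 192, 188, 190]  (not all equal)
t=31: [151, 153, 151, 153, 149, 153]  (not all equal)
t=32: [263, 265, 263, 267, 263, 265]  (not all equal)
t=33: [73, 71, 73, 71, 75, 71]  (not all equal)
t=34: [215, 217, 215, 219, 215, 217]  (not all equal)
t=35: [70, 72, 70, 72, 68, 72]  (not all equal)
t=36: [213, 211, 213, 209, 213, 211]  (not all equal)
t=37: [85, 83, 85, 83, 87, 83]  (not all equal)
t=38: [251, 253, 251, 255, 251, 253]  (not all equal)
t=39: [37, 35, 37, 35, 39, 35]  (not all equal)
t=40: [107, 109, 107, 111, 107, 109]  (not all equal)
t=41: [325, 323, 325, 323, 327, 323]  (not all equal)
t=42: [251, 253, 251, 255, 251, 253]  (not all equal)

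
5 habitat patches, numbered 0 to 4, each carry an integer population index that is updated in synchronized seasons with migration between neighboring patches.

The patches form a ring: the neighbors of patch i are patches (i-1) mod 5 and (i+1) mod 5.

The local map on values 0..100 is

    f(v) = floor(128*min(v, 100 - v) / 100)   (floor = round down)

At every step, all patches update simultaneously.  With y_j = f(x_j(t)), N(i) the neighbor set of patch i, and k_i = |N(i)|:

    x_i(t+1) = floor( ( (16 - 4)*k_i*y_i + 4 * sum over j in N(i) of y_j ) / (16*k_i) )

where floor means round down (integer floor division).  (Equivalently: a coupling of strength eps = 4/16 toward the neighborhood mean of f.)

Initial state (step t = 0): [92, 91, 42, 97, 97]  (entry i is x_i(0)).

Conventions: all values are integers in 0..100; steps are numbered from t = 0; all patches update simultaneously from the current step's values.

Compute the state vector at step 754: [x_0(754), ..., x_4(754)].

Answer: [49, 49, 49, 49, 49]
Key observation: The state at step 17, [61, 61, 61, 61, 61], reappears at step 21: the system is in a cycle of period 4 from step 17 on.  Therefore the state at step 754 equals the state at step 17 + ((754 - 17) mod 4) = 18, which is [49, 49, 49, 49, 49].

Derivation:
t=0: [92, 91, 42, 97, 97]
t=1: [9, 16, 41, 9, 3]
t=2: [11, 22, 42, 15, 5]
t=3: [14, 29, 45, 21, 8]
t=4: [18, 37, 50, 27, 12]
t=5: [25, 46, 58, 35, 18]
t=6: [34, 54, 52, 42, 26]
t=7: [43, 56, 59, 51, 36]
t=8: [54, 55, 53, 58, 49]
t=9: [58, 57, 58, 55, 60]
t=10: [53, 54, 53, 55, 52]
t=11: [59, 58, 59, 57, 60]
t=12: [52, 52, 52, 54, 51]
t=13: [61, 61, 60, 58, 61]
t=14: [49, 49, 51, 52, 49]
t=15: [62, 62, 61, 61, 61]
t=16: [48, 48, 48, 49, 48]
t=17: [61, 61, 61, 61, 61]
t=18: [49, 49, 49, 49, 49]
t=19: [62, 62, 62, 62, 62]
t=20: [48, 48, 48, 48, 48]
t=21: [61, 61, 61, 61, 61]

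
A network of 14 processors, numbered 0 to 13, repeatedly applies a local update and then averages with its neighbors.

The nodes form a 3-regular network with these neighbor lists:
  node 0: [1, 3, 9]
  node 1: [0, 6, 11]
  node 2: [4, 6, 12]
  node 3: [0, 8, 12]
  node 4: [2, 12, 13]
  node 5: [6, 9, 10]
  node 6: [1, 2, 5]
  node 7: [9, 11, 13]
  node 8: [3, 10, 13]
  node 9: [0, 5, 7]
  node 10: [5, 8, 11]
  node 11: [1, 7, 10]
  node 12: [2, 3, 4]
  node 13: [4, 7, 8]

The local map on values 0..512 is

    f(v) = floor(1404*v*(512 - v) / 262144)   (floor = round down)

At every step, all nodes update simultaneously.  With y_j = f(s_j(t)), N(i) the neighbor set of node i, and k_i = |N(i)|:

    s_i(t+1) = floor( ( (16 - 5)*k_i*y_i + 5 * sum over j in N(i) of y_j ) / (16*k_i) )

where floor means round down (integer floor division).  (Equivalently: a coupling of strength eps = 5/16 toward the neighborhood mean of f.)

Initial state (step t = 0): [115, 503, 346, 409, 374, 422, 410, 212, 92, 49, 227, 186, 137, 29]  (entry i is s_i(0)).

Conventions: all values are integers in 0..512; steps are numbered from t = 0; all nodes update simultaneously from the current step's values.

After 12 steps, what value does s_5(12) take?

Simulating step by step:
t=0: [115, 503, 346, 409, 374, 422, 410, 212, 92, 49, 227, 186, 137, 29]
t=1: [206, 98, 291, 230, 258, 211, 208, 287, 208, 165, 314, 296, 273, 137]
t=2: [322, 255, 344, 345, 341, 335, 326, 333, 331, 316, 334, 328, 348, 296]
t=3: [327, 342, 310, 310, 314, 319, 324, 323, 320, 327, 318, 324, 306, 334]
t=4: [323, 315, 333, 333, 331, 328, 325, 324, 328, 324, 329, 324, 336, 321]
t=5: [325, 330, 319, 319, 320, 323, 324, 326, 323, 325, 322, 326, 317, 326]
t=6: [325, 322, 328, 328, 328, 326, 325, 324, 326, 325, 326, 324, 330, 324]
t=7: [325, 326, 323, 323, 323, 324, 324, 325, 324, 325, 324, 325, 321, 325]
t=8: [325, 324, 326, 326, 326, 325, 325, 325, 325, 325, 325, 325, 327, 325]
t=9: [325, 325, 324, 324, 324, 325, 325, 325, 324, 325, 325, 325, 324, 324]
t=10: [325, 325, 325, 325, 326, 325, 325, 325, 325, 325, 325, 325, 326, 325]
t=11: [325, 325, 324, 324, 324, 325, 325, 325, 325, 325, 325, 325, 324, 324]
t=12: [325, 325, 325, 325, 326, 325, 325, 325, 325, 325, 325, 325, 326, 325]

Answer: s_5(12) = 325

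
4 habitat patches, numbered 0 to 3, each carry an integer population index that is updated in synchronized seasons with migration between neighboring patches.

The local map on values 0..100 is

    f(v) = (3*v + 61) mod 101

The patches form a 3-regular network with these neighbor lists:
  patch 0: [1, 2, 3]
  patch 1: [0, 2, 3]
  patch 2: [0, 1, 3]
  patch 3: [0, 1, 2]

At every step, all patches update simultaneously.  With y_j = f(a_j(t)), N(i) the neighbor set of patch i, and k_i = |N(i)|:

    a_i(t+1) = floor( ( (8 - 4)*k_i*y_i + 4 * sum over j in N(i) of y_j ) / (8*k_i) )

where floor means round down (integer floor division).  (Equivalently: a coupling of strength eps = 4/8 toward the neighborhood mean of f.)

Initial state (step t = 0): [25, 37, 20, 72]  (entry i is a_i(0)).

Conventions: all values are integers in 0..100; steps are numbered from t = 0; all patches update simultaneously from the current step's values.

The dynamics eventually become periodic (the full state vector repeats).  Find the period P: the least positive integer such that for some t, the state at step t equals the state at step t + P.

Simulating step by step:
t=0: [25, 37, 20, 72]
t=1: [45, 57, 40, 58]
t=2: [71, 49, 66, 50]
t=3: [48, 26, 43, 27]
t=4: [29, 41, 58, 42]
t=5: [57, 69, 52, 70]
t=6: [40, 52, 35, 53]
t=7: [56, 34, 51, 35]
t=8: [36, 48, 31, 49]
t=9: [44, 22, 39, 23]
t=10: [68, 46, 63, 47]
t=11: [55, 67, 50, 34]
t=12: [33, 45, 28, 46]
t=13: [69, 81, 64, 82]
t=14: [42, 20, 37, 21]
t=15: [62, 40, 57, 41]
t=16: [54, 66, 49, 67]
t=17: [31, 43, 26, 44]
t=18: [63, 75, 58, 76]
t=19: [58, 70, 53, 71]
t=20: [43, 55, 38, 56]
t=21: [65, 43, 60, 44]
t=22: [63, 75, 58, 76]

Answer: 4
Key observation: The state at step 18, [63, 75, 58, 76], reappears at step 22 — and no state repeats earlier — so the cycle the system enters has period 4.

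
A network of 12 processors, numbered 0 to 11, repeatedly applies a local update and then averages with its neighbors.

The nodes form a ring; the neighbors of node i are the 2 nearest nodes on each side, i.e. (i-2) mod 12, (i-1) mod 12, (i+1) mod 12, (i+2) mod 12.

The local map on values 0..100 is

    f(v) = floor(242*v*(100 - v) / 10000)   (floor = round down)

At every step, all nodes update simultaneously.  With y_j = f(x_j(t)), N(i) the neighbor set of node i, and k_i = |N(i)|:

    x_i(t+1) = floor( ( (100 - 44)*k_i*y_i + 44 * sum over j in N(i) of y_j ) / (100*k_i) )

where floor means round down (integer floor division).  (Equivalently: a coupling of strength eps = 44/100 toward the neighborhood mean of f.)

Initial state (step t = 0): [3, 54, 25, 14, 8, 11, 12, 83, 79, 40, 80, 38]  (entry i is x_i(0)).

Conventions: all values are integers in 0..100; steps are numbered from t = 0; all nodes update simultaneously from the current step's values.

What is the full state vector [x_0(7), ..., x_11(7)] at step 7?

Simulating step by step:
t=0: [3, 54, 25, 14, 8, 11, 12, 83, 79, 40, 80, 38]
t=1: [25, 48, 37, 32, 22, 24, 26, 35, 39, 51, 39, 49]
t=2: [50, 57, 53, 51, 44, 45, 47, 53, 55, 58, 56, 58]
t=3: [59, 59, 59, 59, 59, 59, 59, 59, 59, 58, 58, 58]
t=4: [58, 58, 58, 58, 58, 58, 58, 58, 58, 58, 58, 58]
t=5: [58, 58, 58, 58, 58, 58, 58, 58, 58, 58, 58, 58]
t=6: [58, 58, 58, 58, 58, 58, 58, 58, 58, 58, 58, 58]
t=7: [58, 58, 58, 58, 58, 58, 58, 58, 58, 58, 58, 58]

Answer: [58, 58, 58, 58, 58, 58, 58, 58, 58, 58, 58, 58]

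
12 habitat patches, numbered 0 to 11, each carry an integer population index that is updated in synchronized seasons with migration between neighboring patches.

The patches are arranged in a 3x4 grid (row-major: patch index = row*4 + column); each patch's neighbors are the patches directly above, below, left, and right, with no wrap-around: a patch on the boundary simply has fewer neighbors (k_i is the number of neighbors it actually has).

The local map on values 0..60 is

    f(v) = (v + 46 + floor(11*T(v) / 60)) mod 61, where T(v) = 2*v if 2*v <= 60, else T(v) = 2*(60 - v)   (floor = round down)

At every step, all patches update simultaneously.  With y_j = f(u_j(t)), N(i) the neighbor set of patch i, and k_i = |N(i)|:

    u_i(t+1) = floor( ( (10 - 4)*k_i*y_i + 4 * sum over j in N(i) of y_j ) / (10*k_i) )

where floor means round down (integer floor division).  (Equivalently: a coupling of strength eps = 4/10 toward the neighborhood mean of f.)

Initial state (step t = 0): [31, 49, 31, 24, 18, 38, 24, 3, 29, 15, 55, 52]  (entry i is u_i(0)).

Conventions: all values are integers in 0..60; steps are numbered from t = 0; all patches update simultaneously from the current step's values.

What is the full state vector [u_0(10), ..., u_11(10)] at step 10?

Simulating step by step:
t=0: [31, 49, 31, 24, 18, 38, 24, 3, 29, 15, 55, 52]
t=1: [25, 33, 25, 25, 16, 25, 25, 39, 17, 15, 32, 41]
t=2: [18, 23, 20, 21, 9, 17, 21, 27, 7, 10, 23, 30]
t=3: [20, 13, 12, 14, 44, 19, 13, 19, 56, 45, 22, 23]
t=4: [14, 4, 1, 4, 28, 13, 4, 8, 39, 29, 16, 14]
t=5: [17, 37, 48, 51, 18, 16, 41, 47, 28, 19, 14, 14]
t=6: [12, 24, 35, 38, 10, 11, 27, 31, 17, 10, 8, 10]
t=7: [15, 14, 26, 29, 36, 15, 23, 30, 28, 43, 52, 51]
t=8: [9, 6, 17, 23, 21, 11, 18, 26, 26, 29, 35, 36]
t=9: [48, 41, 15, 15, 18, 10, 11, 19, 19, 20, 25, 27]
t=10: [30, 32, 7, 6, 19, 40, 9, 9, 10, 18, 15, 18]

Answer: [30, 32, 7, 6, 19, 40, 9, 9, 10, 18, 15, 18]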